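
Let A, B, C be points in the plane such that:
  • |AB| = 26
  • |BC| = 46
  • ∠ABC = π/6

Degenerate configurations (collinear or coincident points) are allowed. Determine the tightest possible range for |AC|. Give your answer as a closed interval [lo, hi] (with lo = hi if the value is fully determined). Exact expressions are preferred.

|AB| ∈ {26}
|BC| ∈ {46}
|AC| ∈ {2·√(698 - 299·√(3))}

|AC| = 2·√(698 - 299·√(3))  (≈ 26.8415)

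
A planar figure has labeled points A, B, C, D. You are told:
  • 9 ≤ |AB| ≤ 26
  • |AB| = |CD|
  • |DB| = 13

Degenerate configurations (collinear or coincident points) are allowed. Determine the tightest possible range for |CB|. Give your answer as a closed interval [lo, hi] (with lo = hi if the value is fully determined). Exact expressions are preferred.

|AB| ∈ [9, 26]
|BD| ∈ {13}
|CD| ∈ [9, 26]
|AD| ∈ [0, 39]
|BC| ∈ [0, 39]
|AC| ∈ [0, 65]

|CB| ∈ [0, 39]  (≈ [0.0000, 39.0000])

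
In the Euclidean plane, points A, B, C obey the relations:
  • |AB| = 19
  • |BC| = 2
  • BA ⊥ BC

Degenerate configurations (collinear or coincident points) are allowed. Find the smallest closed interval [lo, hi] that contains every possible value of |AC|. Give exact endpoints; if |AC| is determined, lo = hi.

|AC| = √(365)  (≈ 19.1050)

|AB| ∈ {19}
|BC| ∈ {2}
|AC| ∈ {√(365)}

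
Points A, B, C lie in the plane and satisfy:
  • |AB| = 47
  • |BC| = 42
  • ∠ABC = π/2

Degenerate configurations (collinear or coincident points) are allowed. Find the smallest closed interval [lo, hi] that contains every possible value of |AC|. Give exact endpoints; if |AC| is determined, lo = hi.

|AC| = √(3973)  (≈ 63.0317)

|AB| ∈ {47}
|BC| ∈ {42}
|AC| ∈ {√(3973)}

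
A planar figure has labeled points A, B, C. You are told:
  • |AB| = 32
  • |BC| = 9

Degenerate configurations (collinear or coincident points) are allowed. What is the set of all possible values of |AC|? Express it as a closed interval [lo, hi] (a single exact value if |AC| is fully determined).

|AC| ∈ [23, 41]  (≈ [23.0000, 41.0000])

|AB| ∈ {32}
|BC| ∈ {9}
|AC| ∈ [23, 41]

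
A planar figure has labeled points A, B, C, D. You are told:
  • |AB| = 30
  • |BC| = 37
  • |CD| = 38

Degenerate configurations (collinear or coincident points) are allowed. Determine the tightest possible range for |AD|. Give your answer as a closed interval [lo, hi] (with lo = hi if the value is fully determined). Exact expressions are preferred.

|AB| ∈ {30}
|BC| ∈ {37}
|CD| ∈ {38}
|AC| ∈ [7, 67]
|BD| ∈ [1, 75]
|AD| ∈ [0, 105]

|AD| ∈ [0, 105]  (≈ [0.0000, 105.0000])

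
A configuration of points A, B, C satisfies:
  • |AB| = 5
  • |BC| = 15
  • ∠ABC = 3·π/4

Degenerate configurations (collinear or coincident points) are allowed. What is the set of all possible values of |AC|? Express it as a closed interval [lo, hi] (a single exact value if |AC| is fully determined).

|AB| ∈ {5}
|BC| ∈ {15}
|AC| ∈ {5·√(3·√(2) + 10)}

|AC| = 5·√(3·√(2) + 10)  (≈ 18.8697)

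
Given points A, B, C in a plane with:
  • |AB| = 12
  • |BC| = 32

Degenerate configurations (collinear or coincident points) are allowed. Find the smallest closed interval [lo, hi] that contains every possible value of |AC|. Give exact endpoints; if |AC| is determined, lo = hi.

|AC| ∈ [20, 44]  (≈ [20.0000, 44.0000])

|AB| ∈ {12}
|BC| ∈ {32}
|AC| ∈ [20, 44]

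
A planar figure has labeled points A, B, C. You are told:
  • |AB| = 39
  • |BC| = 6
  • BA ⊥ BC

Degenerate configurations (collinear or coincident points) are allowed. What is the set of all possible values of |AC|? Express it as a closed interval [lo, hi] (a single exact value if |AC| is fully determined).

|AC| = 3·√(173)  (≈ 39.4588)

|AB| ∈ {39}
|BC| ∈ {6}
|AC| ∈ {3·√(173)}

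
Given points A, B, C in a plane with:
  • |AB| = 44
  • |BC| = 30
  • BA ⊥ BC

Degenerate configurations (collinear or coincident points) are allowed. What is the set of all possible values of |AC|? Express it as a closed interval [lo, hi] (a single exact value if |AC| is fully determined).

|AB| ∈ {44}
|BC| ∈ {30}
|AC| ∈ {2·√(709)}

|AC| = 2·√(709)  (≈ 53.2541)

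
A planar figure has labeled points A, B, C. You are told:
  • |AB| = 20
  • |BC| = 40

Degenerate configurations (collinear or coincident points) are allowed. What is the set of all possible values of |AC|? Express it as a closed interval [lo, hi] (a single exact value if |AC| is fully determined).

|AB| ∈ {20}
|BC| ∈ {40}
|AC| ∈ [20, 60]

|AC| ∈ [20, 60]  (≈ [20.0000, 60.0000])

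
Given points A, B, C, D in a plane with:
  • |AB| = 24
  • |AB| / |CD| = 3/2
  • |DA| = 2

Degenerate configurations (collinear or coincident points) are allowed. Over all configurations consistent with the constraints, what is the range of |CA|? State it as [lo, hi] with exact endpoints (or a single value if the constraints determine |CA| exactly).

|CA| ∈ [14, 18]  (≈ [14.0000, 18.0000])

|AB| ∈ {24}
|AD| ∈ {2}
|CD| ∈ {16}
|BD| ∈ [22, 26]
|AC| ∈ [14, 18]
|BC| ∈ [6, 42]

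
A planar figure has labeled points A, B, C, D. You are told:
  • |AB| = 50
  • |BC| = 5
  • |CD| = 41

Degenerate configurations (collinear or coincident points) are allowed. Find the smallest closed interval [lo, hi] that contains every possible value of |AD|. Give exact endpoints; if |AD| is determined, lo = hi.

|AD| ∈ [4, 96]  (≈ [4.0000, 96.0000])

|AB| ∈ {50}
|BC| ∈ {5}
|CD| ∈ {41}
|AC| ∈ [45, 55]
|BD| ∈ [36, 46]
|AD| ∈ [4, 96]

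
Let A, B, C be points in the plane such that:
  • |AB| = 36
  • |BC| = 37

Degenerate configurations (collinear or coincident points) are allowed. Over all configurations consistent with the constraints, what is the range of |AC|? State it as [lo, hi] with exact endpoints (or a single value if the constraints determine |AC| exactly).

|AC| ∈ [1, 73]  (≈ [1.0000, 73.0000])

|AB| ∈ {36}
|BC| ∈ {37}
|AC| ∈ [1, 73]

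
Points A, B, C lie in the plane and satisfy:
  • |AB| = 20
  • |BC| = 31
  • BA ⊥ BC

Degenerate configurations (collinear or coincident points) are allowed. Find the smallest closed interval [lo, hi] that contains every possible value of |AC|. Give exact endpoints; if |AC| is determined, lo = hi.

|AB| ∈ {20}
|BC| ∈ {31}
|AC| ∈ {√(1361)}

|AC| = √(1361)  (≈ 36.8917)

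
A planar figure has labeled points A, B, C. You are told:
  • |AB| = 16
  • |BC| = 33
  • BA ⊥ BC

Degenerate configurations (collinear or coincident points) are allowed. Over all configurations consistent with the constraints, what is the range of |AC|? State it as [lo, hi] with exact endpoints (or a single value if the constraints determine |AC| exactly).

|AB| ∈ {16}
|BC| ∈ {33}
|AC| ∈ {√(1345)}

|AC| = √(1345)  (≈ 36.6742)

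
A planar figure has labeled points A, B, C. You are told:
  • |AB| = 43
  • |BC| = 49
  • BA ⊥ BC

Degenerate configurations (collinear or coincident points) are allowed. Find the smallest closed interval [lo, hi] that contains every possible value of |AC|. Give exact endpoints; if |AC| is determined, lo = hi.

|AC| = 5·√(170)  (≈ 65.1920)

|AB| ∈ {43}
|BC| ∈ {49}
|AC| ∈ {5·√(170)}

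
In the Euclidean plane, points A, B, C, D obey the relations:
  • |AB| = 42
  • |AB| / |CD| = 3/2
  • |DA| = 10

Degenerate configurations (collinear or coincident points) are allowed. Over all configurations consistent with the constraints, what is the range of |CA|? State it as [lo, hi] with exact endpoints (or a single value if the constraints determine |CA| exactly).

|AB| ∈ {42}
|AD| ∈ {10}
|CD| ∈ {28}
|BD| ∈ [32, 52]
|AC| ∈ [18, 38]
|BC| ∈ [4, 80]

|CA| ∈ [18, 38]  (≈ [18.0000, 38.0000])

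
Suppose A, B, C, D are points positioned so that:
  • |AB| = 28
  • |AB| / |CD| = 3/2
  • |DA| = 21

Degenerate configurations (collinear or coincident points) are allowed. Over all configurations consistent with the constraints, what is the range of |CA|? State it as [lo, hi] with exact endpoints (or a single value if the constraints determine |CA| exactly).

|AB| ∈ {28}
|AD| ∈ {21}
|CD| ∈ {56/3}
|BD| ∈ [7, 49]
|AC| ∈ [7/3, 119/3]
|BC| ∈ [0, 203/3]

|CA| ∈ [7/3, 119/3]  (≈ [2.3333, 39.6667])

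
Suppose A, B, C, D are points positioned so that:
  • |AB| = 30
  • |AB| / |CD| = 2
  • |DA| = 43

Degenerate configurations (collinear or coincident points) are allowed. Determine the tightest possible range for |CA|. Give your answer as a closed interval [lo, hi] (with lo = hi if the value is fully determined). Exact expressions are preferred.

|CA| ∈ [28, 58]  (≈ [28.0000, 58.0000])

|AB| ∈ {30}
|AD| ∈ {43}
|CD| ∈ {15}
|BD| ∈ [13, 73]
|AC| ∈ [28, 58]
|BC| ∈ [0, 88]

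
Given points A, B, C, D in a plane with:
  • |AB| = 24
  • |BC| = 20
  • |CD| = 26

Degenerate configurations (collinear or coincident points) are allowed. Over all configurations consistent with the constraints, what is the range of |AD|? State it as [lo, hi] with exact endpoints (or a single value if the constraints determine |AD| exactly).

|AB| ∈ {24}
|BC| ∈ {20}
|CD| ∈ {26}
|AC| ∈ [4, 44]
|BD| ∈ [6, 46]
|AD| ∈ [0, 70]

|AD| ∈ [0, 70]  (≈ [0.0000, 70.0000])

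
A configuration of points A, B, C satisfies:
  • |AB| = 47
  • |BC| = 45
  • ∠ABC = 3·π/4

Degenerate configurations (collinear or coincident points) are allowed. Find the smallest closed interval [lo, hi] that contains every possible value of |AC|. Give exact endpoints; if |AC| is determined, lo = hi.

|AC| = √(2115·√(2) + 4234)  (≈ 85.0004)

|AB| ∈ {47}
|BC| ∈ {45}
|AC| ∈ {√(2115·√(2) + 4234)}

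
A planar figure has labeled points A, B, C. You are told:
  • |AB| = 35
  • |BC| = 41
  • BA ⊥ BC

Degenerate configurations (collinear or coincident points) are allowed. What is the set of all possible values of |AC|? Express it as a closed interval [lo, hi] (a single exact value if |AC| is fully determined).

|AB| ∈ {35}
|BC| ∈ {41}
|AC| ∈ {√(2906)}

|AC| = √(2906)  (≈ 53.9073)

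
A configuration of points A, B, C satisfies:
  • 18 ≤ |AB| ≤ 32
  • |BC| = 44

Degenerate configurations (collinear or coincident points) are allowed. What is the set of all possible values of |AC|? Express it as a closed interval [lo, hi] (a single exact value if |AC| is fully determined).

|AC| ∈ [12, 76]  (≈ [12.0000, 76.0000])

|AB| ∈ [18, 32]
|BC| ∈ {44}
|AC| ∈ [12, 76]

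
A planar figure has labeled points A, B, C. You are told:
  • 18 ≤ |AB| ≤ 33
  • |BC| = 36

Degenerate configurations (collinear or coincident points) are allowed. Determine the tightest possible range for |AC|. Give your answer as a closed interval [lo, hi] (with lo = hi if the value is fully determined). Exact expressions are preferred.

|AC| ∈ [3, 69]  (≈ [3.0000, 69.0000])

|AB| ∈ [18, 33]
|BC| ∈ {36}
|AC| ∈ [3, 69]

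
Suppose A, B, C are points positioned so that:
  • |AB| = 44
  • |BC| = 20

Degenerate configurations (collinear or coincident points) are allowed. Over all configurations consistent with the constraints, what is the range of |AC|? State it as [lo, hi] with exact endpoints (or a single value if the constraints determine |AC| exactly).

|AB| ∈ {44}
|BC| ∈ {20}
|AC| ∈ [24, 64]

|AC| ∈ [24, 64]  (≈ [24.0000, 64.0000])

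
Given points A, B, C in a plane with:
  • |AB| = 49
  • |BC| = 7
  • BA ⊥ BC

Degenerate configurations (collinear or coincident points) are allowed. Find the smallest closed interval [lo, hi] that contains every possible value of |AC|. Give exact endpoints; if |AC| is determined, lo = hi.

|AB| ∈ {49}
|BC| ∈ {7}
|AC| ∈ {35·√(2)}

|AC| = 35·√(2)  (≈ 49.4975)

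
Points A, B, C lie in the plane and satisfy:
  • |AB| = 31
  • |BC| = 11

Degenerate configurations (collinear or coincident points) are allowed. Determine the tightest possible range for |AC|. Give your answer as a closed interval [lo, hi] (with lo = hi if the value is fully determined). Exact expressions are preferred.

|AC| ∈ [20, 42]  (≈ [20.0000, 42.0000])

|AB| ∈ {31}
|BC| ∈ {11}
|AC| ∈ [20, 42]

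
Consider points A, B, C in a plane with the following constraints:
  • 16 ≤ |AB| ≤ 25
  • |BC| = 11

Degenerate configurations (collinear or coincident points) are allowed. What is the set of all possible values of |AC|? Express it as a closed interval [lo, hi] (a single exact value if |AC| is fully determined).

|AC| ∈ [5, 36]  (≈ [5.0000, 36.0000])

|AB| ∈ [16, 25]
|BC| ∈ {11}
|AC| ∈ [5, 36]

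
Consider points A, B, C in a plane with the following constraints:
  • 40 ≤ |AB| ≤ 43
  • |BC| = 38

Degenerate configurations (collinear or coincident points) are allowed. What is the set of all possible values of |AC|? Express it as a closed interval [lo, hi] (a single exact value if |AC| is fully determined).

|AC| ∈ [2, 81]  (≈ [2.0000, 81.0000])

|AB| ∈ [40, 43]
|BC| ∈ {38}
|AC| ∈ [2, 81]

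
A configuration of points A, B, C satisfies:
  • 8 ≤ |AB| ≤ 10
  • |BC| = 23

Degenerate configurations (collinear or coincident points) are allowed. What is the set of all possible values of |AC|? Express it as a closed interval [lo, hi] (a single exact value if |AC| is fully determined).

|AB| ∈ [8, 10]
|BC| ∈ {23}
|AC| ∈ [13, 33]

|AC| ∈ [13, 33]  (≈ [13.0000, 33.0000])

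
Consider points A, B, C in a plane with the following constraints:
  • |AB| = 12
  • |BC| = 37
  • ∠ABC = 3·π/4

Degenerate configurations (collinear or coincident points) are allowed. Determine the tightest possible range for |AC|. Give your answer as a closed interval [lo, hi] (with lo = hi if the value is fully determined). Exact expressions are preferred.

|AC| = √(444·√(2) + 1513)  (≈ 46.2700)

|AB| ∈ {12}
|BC| ∈ {37}
|AC| ∈ {√(444·√(2) + 1513)}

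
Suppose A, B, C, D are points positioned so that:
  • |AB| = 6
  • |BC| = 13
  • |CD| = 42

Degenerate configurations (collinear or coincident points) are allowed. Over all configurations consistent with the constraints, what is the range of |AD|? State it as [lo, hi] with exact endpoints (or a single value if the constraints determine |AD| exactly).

|AB| ∈ {6}
|BC| ∈ {13}
|CD| ∈ {42}
|AC| ∈ [7, 19]
|BD| ∈ [29, 55]
|AD| ∈ [23, 61]

|AD| ∈ [23, 61]  (≈ [23.0000, 61.0000])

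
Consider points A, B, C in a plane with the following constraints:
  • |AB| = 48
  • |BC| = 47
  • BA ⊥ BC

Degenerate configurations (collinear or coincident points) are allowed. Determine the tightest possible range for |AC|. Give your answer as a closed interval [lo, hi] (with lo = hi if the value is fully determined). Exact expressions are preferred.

|AB| ∈ {48}
|BC| ∈ {47}
|AC| ∈ {√(4513)}

|AC| = √(4513)  (≈ 67.1789)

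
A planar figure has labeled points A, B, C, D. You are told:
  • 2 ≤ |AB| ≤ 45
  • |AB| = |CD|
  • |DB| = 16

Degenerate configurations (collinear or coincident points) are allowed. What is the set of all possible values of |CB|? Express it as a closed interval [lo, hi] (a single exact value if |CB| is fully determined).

|AB| ∈ [2, 45]
|BD| ∈ {16}
|CD| ∈ [2, 45]
|AD| ∈ [0, 61]
|BC| ∈ [0, 61]
|AC| ∈ [0, 106]

|CB| ∈ [0, 61]  (≈ [0.0000, 61.0000])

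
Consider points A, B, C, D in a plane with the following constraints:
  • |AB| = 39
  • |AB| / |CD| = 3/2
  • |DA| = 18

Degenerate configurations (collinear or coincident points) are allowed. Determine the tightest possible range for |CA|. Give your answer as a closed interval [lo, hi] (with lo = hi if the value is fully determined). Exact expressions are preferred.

|CA| ∈ [8, 44]  (≈ [8.0000, 44.0000])

|AB| ∈ {39}
|AD| ∈ {18}
|CD| ∈ {26}
|BD| ∈ [21, 57]
|AC| ∈ [8, 44]
|BC| ∈ [0, 83]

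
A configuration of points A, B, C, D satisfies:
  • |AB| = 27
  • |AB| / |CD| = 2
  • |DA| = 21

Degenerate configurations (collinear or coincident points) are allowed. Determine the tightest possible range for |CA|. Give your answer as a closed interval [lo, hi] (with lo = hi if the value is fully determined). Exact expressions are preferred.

|CA| ∈ [15/2, 69/2]  (≈ [7.5000, 34.5000])

|AB| ∈ {27}
|AD| ∈ {21}
|CD| ∈ {27/2}
|BD| ∈ [6, 48]
|AC| ∈ [15/2, 69/2]
|BC| ∈ [0, 123/2]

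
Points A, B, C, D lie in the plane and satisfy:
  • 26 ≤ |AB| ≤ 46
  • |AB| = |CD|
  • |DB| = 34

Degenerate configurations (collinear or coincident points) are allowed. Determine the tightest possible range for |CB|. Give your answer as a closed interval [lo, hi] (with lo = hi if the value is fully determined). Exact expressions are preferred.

|CB| ∈ [0, 80]  (≈ [0.0000, 80.0000])

|AB| ∈ [26, 46]
|BD| ∈ {34}
|CD| ∈ [26, 46]
|AD| ∈ [0, 80]
|BC| ∈ [0, 80]
|AC| ∈ [0, 126]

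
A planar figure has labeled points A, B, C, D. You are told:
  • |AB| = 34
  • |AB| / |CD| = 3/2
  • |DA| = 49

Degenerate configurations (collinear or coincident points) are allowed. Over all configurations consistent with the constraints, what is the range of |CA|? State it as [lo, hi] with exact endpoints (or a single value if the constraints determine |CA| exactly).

|CA| ∈ [79/3, 215/3]  (≈ [26.3333, 71.6667])

|AB| ∈ {34}
|AD| ∈ {49}
|CD| ∈ {68/3}
|BD| ∈ [15, 83]
|AC| ∈ [79/3, 215/3]
|BC| ∈ [0, 317/3]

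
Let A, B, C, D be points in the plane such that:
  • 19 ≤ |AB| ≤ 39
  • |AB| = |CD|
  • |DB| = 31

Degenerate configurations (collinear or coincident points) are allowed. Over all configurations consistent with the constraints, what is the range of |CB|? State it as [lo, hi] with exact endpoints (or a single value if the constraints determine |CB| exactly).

|CB| ∈ [0, 70]  (≈ [0.0000, 70.0000])

|AB| ∈ [19, 39]
|BD| ∈ {31}
|CD| ∈ [19, 39]
|AD| ∈ [0, 70]
|BC| ∈ [0, 70]
|AC| ∈ [0, 109]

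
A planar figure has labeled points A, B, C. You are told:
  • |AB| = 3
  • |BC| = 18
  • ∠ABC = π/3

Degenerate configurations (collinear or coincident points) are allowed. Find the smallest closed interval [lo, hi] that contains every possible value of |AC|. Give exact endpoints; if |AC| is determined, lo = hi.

|AC| = 3·√(31)  (≈ 16.7033)

|AB| ∈ {3}
|BC| ∈ {18}
|AC| ∈ {3·√(31)}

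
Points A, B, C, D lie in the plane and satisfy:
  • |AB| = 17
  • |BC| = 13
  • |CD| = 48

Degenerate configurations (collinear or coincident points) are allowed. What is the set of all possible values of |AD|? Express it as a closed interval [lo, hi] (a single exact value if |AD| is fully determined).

|AB| ∈ {17}
|BC| ∈ {13}
|CD| ∈ {48}
|AC| ∈ [4, 30]
|BD| ∈ [35, 61]
|AD| ∈ [18, 78]

|AD| ∈ [18, 78]  (≈ [18.0000, 78.0000])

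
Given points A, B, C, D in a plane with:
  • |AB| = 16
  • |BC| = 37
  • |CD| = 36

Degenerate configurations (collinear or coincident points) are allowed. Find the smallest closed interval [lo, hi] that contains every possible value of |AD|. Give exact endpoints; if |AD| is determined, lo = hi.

|AD| ∈ [0, 89]  (≈ [0.0000, 89.0000])

|AB| ∈ {16}
|BC| ∈ {37}
|CD| ∈ {36}
|AC| ∈ [21, 53]
|BD| ∈ [1, 73]
|AD| ∈ [0, 89]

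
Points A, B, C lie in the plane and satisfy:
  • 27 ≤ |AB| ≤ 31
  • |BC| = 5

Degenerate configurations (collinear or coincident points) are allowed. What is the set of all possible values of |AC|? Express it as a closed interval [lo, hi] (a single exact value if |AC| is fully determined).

|AB| ∈ [27, 31]
|BC| ∈ {5}
|AC| ∈ [22, 36]

|AC| ∈ [22, 36]  (≈ [22.0000, 36.0000])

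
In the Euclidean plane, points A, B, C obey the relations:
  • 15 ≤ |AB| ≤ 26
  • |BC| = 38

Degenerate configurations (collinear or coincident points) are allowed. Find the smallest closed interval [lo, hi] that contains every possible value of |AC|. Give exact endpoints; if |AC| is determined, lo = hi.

|AB| ∈ [15, 26]
|BC| ∈ {38}
|AC| ∈ [12, 64]

|AC| ∈ [12, 64]  (≈ [12.0000, 64.0000])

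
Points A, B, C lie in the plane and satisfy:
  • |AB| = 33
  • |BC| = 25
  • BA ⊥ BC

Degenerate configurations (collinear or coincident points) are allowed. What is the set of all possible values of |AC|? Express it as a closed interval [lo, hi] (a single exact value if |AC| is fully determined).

|AC| = √(1714)  (≈ 41.4005)

|AB| ∈ {33}
|BC| ∈ {25}
|AC| ∈ {√(1714)}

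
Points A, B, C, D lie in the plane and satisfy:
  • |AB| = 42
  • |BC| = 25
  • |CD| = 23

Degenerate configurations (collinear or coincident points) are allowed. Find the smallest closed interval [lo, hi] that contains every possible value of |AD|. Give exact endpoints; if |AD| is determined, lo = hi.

|AB| ∈ {42}
|BC| ∈ {25}
|CD| ∈ {23}
|AC| ∈ [17, 67]
|BD| ∈ [2, 48]
|AD| ∈ [0, 90]

|AD| ∈ [0, 90]  (≈ [0.0000, 90.0000])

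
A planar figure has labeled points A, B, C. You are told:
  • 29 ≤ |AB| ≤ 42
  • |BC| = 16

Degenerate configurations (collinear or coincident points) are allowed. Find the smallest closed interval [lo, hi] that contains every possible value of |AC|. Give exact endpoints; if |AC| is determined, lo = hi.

|AB| ∈ [29, 42]
|BC| ∈ {16}
|AC| ∈ [13, 58]

|AC| ∈ [13, 58]  (≈ [13.0000, 58.0000])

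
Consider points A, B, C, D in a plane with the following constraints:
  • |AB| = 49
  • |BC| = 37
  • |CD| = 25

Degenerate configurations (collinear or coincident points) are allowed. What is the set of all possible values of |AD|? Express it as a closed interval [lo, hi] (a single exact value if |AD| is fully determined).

|AD| ∈ [0, 111]  (≈ [0.0000, 111.0000])

|AB| ∈ {49}
|BC| ∈ {37}
|CD| ∈ {25}
|AC| ∈ [12, 86]
|BD| ∈ [12, 62]
|AD| ∈ [0, 111]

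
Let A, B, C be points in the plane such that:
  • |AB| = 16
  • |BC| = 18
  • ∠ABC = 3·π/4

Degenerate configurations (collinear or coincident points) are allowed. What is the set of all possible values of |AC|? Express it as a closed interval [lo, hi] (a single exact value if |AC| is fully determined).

|AB| ∈ {16}
|BC| ∈ {18}
|AC| ∈ {2·√(72·√(2) + 145)}

|AC| = 2·√(72·√(2) + 145)  (≈ 31.4212)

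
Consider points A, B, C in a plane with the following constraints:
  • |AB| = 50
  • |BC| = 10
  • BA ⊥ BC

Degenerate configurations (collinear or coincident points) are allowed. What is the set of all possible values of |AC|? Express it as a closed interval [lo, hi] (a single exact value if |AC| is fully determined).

|AB| ∈ {50}
|BC| ∈ {10}
|AC| ∈ {10·√(26)}

|AC| = 10·√(26)  (≈ 50.9902)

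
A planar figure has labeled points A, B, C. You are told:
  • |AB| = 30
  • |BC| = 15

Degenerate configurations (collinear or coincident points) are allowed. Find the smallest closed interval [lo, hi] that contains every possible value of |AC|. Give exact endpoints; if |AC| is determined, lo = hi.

|AC| ∈ [15, 45]  (≈ [15.0000, 45.0000])

|AB| ∈ {30}
|BC| ∈ {15}
|AC| ∈ [15, 45]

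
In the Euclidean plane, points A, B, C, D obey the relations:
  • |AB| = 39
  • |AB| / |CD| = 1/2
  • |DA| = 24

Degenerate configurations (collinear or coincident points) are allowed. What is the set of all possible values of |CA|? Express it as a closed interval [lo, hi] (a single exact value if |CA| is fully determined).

|AB| ∈ {39}
|AD| ∈ {24}
|CD| ∈ {78}
|BD| ∈ [15, 63]
|AC| ∈ [54, 102]
|BC| ∈ [15, 141]

|CA| ∈ [54, 102]  (≈ [54.0000, 102.0000])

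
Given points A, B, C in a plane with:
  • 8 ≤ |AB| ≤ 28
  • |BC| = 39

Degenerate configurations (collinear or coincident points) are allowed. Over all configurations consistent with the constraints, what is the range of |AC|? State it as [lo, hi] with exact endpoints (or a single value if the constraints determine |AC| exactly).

|AC| ∈ [11, 67]  (≈ [11.0000, 67.0000])

|AB| ∈ [8, 28]
|BC| ∈ {39}
|AC| ∈ [11, 67]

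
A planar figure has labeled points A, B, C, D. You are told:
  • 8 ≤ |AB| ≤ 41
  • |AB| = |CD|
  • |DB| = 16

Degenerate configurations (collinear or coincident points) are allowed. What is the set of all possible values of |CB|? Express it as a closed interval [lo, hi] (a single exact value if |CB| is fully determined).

|AB| ∈ [8, 41]
|BD| ∈ {16}
|CD| ∈ [8, 41]
|AD| ∈ [0, 57]
|BC| ∈ [0, 57]
|AC| ∈ [0, 98]

|CB| ∈ [0, 57]  (≈ [0.0000, 57.0000])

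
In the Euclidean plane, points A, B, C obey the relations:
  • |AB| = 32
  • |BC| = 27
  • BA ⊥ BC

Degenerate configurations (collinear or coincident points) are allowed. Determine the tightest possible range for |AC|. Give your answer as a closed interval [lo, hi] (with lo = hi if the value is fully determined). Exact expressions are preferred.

|AB| ∈ {32}
|BC| ∈ {27}
|AC| ∈ {√(1753)}

|AC| = √(1753)  (≈ 41.8688)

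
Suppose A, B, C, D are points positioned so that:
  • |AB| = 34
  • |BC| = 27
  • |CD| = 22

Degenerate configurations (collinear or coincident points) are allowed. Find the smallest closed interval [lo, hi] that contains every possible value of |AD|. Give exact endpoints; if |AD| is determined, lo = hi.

|AB| ∈ {34}
|BC| ∈ {27}
|CD| ∈ {22}
|AC| ∈ [7, 61]
|BD| ∈ [5, 49]
|AD| ∈ [0, 83]

|AD| ∈ [0, 83]  (≈ [0.0000, 83.0000])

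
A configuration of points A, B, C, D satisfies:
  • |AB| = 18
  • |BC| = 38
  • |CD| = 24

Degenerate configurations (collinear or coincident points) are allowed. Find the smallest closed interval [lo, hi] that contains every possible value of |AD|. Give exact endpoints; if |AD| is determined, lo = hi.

|AB| ∈ {18}
|BC| ∈ {38}
|CD| ∈ {24}
|AC| ∈ [20, 56]
|BD| ∈ [14, 62]
|AD| ∈ [0, 80]

|AD| ∈ [0, 80]  (≈ [0.0000, 80.0000])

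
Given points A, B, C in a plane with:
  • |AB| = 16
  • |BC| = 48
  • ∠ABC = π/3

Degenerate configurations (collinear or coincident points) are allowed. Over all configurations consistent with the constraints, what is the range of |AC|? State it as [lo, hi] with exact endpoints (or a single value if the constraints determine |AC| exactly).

|AB| ∈ {16}
|BC| ∈ {48}
|AC| ∈ {16·√(7)}

|AC| = 16·√(7)  (≈ 42.3320)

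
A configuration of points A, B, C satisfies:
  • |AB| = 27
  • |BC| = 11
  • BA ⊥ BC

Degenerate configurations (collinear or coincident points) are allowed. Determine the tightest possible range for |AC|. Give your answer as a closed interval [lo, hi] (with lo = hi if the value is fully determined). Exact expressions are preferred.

|AB| ∈ {27}
|BC| ∈ {11}
|AC| ∈ {5·√(34)}

|AC| = 5·√(34)  (≈ 29.1548)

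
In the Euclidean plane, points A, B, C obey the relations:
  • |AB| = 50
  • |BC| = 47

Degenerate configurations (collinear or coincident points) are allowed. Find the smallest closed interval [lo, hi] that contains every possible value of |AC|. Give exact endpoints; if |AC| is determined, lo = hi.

|AC| ∈ [3, 97]  (≈ [3.0000, 97.0000])

|AB| ∈ {50}
|BC| ∈ {47}
|AC| ∈ [3, 97]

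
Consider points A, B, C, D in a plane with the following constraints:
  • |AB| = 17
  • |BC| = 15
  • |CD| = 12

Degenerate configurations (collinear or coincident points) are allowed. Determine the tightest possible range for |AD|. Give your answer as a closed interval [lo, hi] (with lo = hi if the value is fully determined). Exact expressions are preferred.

|AD| ∈ [0, 44]  (≈ [0.0000, 44.0000])

|AB| ∈ {17}
|BC| ∈ {15}
|CD| ∈ {12}
|AC| ∈ [2, 32]
|BD| ∈ [3, 27]
|AD| ∈ [0, 44]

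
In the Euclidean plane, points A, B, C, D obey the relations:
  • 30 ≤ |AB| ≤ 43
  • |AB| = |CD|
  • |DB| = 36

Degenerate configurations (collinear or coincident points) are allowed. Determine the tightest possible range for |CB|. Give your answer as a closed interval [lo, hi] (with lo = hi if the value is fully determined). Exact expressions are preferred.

|AB| ∈ [30, 43]
|BD| ∈ {36}
|CD| ∈ [30, 43]
|AD| ∈ [0, 79]
|BC| ∈ [0, 79]
|AC| ∈ [0, 122]

|CB| ∈ [0, 79]  (≈ [0.0000, 79.0000])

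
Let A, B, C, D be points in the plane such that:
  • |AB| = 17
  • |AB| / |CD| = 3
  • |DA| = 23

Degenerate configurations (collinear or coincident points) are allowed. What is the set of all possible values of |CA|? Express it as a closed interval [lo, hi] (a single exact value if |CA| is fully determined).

|AB| ∈ {17}
|AD| ∈ {23}
|CD| ∈ {17/3}
|BD| ∈ [6, 40]
|AC| ∈ [52/3, 86/3]
|BC| ∈ [1/3, 137/3]

|CA| ∈ [52/3, 86/3]  (≈ [17.3333, 28.6667])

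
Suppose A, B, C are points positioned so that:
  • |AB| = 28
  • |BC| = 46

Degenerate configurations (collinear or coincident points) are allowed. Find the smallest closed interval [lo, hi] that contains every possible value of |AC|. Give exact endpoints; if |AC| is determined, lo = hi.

|AC| ∈ [18, 74]  (≈ [18.0000, 74.0000])

|AB| ∈ {28}
|BC| ∈ {46}
|AC| ∈ [18, 74]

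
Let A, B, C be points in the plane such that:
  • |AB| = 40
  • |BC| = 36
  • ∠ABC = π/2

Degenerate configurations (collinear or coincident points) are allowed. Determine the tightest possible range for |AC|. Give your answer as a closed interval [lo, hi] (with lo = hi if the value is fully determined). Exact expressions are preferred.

|AB| ∈ {40}
|BC| ∈ {36}
|AC| ∈ {4·√(181)}

|AC| = 4·√(181)  (≈ 53.8145)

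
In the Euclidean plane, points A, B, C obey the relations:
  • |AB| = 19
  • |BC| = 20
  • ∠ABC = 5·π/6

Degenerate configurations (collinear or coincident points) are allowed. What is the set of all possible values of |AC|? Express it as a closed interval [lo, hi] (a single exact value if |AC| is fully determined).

|AB| ∈ {19}
|BC| ∈ {20}
|AC| ∈ {√(380·√(3) + 761)}

|AC| = √(380·√(3) + 761)  (≈ 37.6720)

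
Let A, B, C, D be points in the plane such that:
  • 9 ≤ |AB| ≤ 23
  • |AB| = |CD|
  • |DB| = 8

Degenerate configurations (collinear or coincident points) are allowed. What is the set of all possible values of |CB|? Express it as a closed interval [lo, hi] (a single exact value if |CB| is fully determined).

|CB| ∈ [1, 31]  (≈ [1.0000, 31.0000])

|AB| ∈ [9, 23]
|BD| ∈ {8}
|CD| ∈ [9, 23]
|AD| ∈ [1, 31]
|BC| ∈ [1, 31]
|AC| ∈ [0, 54]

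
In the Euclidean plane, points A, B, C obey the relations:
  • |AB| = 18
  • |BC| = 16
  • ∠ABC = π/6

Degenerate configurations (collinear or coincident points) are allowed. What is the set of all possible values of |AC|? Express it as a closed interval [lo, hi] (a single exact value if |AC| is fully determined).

|AC| = 2·√(145 - 72·√(3))  (≈ 9.0094)

|AB| ∈ {18}
|BC| ∈ {16}
|AC| ∈ {2·√(145 - 72·√(3))}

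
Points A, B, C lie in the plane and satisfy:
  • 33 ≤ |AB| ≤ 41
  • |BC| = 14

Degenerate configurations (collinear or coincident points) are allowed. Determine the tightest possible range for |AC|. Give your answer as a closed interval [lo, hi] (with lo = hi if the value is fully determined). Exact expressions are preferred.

|AC| ∈ [19, 55]  (≈ [19.0000, 55.0000])

|AB| ∈ [33, 41]
|BC| ∈ {14}
|AC| ∈ [19, 55]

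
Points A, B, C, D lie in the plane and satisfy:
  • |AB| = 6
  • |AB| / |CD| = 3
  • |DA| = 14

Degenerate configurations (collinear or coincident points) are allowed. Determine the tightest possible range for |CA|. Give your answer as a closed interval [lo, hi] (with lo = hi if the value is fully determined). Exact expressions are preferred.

|AB| ∈ {6}
|AD| ∈ {14}
|CD| ∈ {2}
|BD| ∈ [8, 20]
|AC| ∈ [12, 16]
|BC| ∈ [6, 22]

|CA| ∈ [12, 16]  (≈ [12.0000, 16.0000])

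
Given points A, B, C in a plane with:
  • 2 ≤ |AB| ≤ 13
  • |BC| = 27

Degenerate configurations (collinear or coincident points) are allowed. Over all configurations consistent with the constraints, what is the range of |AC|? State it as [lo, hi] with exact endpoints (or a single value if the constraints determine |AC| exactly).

|AB| ∈ [2, 13]
|BC| ∈ {27}
|AC| ∈ [14, 40]

|AC| ∈ [14, 40]  (≈ [14.0000, 40.0000])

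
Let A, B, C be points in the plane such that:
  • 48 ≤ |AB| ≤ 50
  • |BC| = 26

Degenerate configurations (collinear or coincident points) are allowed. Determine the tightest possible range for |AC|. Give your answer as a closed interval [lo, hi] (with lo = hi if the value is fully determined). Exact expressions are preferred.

|AC| ∈ [22, 76]  (≈ [22.0000, 76.0000])

|AB| ∈ [48, 50]
|BC| ∈ {26}
|AC| ∈ [22, 76]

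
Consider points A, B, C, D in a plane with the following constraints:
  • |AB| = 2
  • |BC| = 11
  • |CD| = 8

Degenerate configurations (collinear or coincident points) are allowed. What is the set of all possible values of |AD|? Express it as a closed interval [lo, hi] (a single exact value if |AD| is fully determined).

|AD| ∈ [1, 21]  (≈ [1.0000, 21.0000])

|AB| ∈ {2}
|BC| ∈ {11}
|CD| ∈ {8}
|AC| ∈ [9, 13]
|BD| ∈ [3, 19]
|AD| ∈ [1, 21]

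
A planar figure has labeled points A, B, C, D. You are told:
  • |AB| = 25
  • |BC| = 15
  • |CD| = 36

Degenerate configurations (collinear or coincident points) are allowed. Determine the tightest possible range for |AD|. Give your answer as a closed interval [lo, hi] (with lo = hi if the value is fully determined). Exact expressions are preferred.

|AD| ∈ [0, 76]  (≈ [0.0000, 76.0000])

|AB| ∈ {25}
|BC| ∈ {15}
|CD| ∈ {36}
|AC| ∈ [10, 40]
|BD| ∈ [21, 51]
|AD| ∈ [0, 76]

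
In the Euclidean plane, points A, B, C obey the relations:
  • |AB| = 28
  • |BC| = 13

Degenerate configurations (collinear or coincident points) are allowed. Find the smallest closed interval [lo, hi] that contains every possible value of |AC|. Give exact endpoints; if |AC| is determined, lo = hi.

|AC| ∈ [15, 41]  (≈ [15.0000, 41.0000])

|AB| ∈ {28}
|BC| ∈ {13}
|AC| ∈ [15, 41]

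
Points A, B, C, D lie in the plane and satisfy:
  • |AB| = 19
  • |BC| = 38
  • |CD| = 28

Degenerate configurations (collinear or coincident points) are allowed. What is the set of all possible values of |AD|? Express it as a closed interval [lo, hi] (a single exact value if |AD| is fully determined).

|AB| ∈ {19}
|BC| ∈ {38}
|CD| ∈ {28}
|AC| ∈ [19, 57]
|BD| ∈ [10, 66]
|AD| ∈ [0, 85]

|AD| ∈ [0, 85]  (≈ [0.0000, 85.0000])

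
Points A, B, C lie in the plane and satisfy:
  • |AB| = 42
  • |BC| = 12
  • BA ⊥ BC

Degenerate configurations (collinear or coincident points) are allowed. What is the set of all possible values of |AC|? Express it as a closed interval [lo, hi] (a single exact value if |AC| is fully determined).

|AC| = 6·√(53)  (≈ 43.6807)

|AB| ∈ {42}
|BC| ∈ {12}
|AC| ∈ {6·√(53)}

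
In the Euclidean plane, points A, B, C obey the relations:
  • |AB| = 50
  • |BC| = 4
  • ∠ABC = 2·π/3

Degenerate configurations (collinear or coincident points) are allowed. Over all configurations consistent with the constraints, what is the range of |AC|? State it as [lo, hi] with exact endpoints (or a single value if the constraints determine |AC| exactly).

|AB| ∈ {50}
|BC| ∈ {4}
|AC| ∈ {2·√(679)}

|AC| = 2·√(679)  (≈ 52.1153)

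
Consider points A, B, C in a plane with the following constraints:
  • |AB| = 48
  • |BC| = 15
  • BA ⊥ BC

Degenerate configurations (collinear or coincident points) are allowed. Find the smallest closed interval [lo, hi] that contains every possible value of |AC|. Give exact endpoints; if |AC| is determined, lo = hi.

|AC| = 3·√(281)  (≈ 50.2892)

|AB| ∈ {48}
|BC| ∈ {15}
|AC| ∈ {3·√(281)}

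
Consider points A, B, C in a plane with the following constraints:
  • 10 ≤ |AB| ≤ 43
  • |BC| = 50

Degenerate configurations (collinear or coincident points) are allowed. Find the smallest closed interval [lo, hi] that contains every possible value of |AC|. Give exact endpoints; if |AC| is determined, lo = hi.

|AC| ∈ [7, 93]  (≈ [7.0000, 93.0000])

|AB| ∈ [10, 43]
|BC| ∈ {50}
|AC| ∈ [7, 93]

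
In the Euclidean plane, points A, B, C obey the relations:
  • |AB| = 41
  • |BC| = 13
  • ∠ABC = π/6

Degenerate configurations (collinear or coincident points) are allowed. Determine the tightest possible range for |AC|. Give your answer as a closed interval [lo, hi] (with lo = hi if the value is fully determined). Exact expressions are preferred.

|AC| = √(1850 - 533·√(3))  (≈ 30.4437)

|AB| ∈ {41}
|BC| ∈ {13}
|AC| ∈ {√(1850 - 533·√(3))}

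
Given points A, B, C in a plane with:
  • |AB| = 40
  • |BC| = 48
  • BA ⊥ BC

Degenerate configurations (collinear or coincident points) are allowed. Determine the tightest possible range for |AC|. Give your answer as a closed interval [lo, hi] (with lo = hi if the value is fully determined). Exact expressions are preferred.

|AB| ∈ {40}
|BC| ∈ {48}
|AC| ∈ {8·√(61)}

|AC| = 8·√(61)  (≈ 62.4820)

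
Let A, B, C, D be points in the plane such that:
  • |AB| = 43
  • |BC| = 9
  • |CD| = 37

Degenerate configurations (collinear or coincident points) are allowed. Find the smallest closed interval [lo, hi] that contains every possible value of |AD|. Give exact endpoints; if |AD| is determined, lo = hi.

|AB| ∈ {43}
|BC| ∈ {9}
|CD| ∈ {37}
|AC| ∈ [34, 52]
|BD| ∈ [28, 46]
|AD| ∈ [0, 89]

|AD| ∈ [0, 89]  (≈ [0.0000, 89.0000])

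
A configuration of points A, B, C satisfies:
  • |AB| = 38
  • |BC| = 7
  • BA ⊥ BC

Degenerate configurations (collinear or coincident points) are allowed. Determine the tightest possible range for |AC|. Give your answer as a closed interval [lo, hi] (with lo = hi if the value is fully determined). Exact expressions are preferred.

|AB| ∈ {38}
|BC| ∈ {7}
|AC| ∈ {√(1493)}

|AC| = √(1493)  (≈ 38.6394)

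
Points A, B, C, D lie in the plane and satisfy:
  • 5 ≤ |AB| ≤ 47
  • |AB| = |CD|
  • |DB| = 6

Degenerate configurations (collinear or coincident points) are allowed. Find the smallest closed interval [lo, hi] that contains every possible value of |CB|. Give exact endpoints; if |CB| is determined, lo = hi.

|CB| ∈ [0, 53]  (≈ [0.0000, 53.0000])

|AB| ∈ [5, 47]
|BD| ∈ {6}
|CD| ∈ [5, 47]
|AD| ∈ [0, 53]
|BC| ∈ [0, 53]
|AC| ∈ [0, 100]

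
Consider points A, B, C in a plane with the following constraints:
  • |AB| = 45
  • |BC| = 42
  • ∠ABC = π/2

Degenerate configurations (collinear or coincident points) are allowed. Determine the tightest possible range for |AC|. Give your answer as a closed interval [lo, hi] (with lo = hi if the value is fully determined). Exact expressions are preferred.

|AB| ∈ {45}
|BC| ∈ {42}
|AC| ∈ {3·√(421)}

|AC| = 3·√(421)  (≈ 61.5549)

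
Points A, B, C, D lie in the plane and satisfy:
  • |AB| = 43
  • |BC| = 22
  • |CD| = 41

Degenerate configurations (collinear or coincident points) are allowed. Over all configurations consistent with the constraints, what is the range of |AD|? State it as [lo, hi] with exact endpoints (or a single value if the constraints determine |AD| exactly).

|AB| ∈ {43}
|BC| ∈ {22}
|CD| ∈ {41}
|AC| ∈ [21, 65]
|BD| ∈ [19, 63]
|AD| ∈ [0, 106]

|AD| ∈ [0, 106]  (≈ [0.0000, 106.0000])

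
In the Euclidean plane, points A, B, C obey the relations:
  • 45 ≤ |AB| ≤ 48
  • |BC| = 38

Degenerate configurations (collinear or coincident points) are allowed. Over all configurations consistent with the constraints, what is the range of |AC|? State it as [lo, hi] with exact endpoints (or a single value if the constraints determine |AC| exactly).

|AB| ∈ [45, 48]
|BC| ∈ {38}
|AC| ∈ [7, 86]

|AC| ∈ [7, 86]  (≈ [7.0000, 86.0000])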